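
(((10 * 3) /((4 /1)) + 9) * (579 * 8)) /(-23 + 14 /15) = -1146420 /331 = -3463.50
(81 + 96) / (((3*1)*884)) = 59 / 884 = 0.07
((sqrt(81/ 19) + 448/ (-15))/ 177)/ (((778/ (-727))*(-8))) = -20356/ 1032795 + 2181*sqrt(19)/ 6977104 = -0.02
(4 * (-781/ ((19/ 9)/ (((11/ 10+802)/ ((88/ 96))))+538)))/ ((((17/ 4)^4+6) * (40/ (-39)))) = 1690787374848/ 99226499757245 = 0.02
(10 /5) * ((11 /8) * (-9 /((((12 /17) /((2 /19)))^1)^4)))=-918731 /75064896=-0.01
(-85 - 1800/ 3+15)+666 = -4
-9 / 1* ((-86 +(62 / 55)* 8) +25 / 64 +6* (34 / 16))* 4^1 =2022489 / 880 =2298.28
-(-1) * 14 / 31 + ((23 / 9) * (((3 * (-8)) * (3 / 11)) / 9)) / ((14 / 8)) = -13114 / 21483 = -0.61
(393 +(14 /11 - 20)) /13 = 4117 /143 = 28.79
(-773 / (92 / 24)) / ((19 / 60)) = -278280 / 437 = -636.80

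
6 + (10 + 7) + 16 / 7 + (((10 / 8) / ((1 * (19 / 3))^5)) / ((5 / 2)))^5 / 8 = 4217482172626259929082860592050236789 / 166793080273354912449604421622654208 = 25.29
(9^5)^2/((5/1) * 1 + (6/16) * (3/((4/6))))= 55788550416/107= 521388321.64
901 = 901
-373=-373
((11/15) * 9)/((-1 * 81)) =-11/135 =-0.08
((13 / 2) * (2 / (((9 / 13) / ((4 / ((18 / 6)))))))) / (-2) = -338 / 27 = -12.52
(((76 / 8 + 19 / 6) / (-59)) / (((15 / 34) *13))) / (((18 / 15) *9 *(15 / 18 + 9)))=-1292 / 3665493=-0.00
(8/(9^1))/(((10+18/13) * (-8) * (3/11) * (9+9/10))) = -65/17982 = -0.00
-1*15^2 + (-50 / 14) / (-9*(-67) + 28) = -993850 / 4417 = -225.01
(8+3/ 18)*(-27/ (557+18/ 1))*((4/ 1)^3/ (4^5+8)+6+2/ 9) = -59584/ 24725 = -2.41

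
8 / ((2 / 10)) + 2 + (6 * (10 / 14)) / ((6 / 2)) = 304 / 7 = 43.43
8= 8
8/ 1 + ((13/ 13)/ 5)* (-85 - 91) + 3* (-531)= -8101/ 5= -1620.20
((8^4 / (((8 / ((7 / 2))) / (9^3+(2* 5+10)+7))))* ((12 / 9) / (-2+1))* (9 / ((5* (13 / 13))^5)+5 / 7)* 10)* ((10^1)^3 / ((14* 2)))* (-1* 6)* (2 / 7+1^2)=124917645312 / 35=3569075580.34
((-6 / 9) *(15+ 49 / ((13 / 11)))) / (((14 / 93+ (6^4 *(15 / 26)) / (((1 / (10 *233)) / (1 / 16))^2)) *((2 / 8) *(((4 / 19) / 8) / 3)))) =-0.00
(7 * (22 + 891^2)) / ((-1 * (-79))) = 5557321 / 79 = 70345.84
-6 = -6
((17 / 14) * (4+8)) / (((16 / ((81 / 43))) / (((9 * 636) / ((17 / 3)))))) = 1043199 / 602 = 1732.89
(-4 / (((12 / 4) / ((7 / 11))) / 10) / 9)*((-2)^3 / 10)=224 / 297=0.75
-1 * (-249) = 249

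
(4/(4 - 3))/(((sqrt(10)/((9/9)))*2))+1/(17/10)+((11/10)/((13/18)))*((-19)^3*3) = -34630441/1105+sqrt(10)/5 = -31339.13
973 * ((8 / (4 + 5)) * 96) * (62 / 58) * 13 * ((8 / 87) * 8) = 6424477696 / 7569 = 848788.17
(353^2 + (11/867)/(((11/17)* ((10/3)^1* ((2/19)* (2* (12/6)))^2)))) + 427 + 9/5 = 272082325/2176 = 125037.83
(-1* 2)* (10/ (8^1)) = -5/ 2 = -2.50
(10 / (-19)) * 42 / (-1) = 22.11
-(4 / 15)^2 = -16 / 225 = -0.07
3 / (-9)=-1 / 3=-0.33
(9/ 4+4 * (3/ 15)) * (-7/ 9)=-427/ 180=-2.37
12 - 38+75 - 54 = -5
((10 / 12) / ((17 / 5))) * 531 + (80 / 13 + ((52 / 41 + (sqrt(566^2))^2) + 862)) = 5823605625 / 18122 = 321355.57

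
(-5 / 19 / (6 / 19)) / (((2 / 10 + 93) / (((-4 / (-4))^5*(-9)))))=75 / 932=0.08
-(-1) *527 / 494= 527 / 494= 1.07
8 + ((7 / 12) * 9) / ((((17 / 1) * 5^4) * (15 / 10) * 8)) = 1360007 / 170000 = 8.00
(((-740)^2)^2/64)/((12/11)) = 12884856875/3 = 4294952291.67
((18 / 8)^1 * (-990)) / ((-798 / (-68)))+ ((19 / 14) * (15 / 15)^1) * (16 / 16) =-50129 / 266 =-188.45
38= 38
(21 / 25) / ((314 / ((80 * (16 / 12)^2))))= 896 / 2355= 0.38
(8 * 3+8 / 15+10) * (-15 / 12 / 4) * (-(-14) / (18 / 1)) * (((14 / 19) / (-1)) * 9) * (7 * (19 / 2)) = 88837 / 24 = 3701.54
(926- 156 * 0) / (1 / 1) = 926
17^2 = 289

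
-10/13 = -0.77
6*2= 12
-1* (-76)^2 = -5776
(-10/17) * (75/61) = -750/1037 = -0.72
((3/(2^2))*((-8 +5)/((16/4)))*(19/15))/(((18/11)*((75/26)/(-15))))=2.26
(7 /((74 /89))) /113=623 /8362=0.07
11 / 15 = 0.73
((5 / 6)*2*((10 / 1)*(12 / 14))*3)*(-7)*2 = -600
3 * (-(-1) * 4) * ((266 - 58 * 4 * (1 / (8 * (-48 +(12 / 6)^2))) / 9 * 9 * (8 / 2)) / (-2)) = -17730 / 11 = -1611.82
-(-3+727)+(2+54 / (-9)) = -728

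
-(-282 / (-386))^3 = -2803221 / 7189057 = -0.39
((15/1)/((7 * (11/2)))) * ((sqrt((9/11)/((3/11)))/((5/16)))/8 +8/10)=12 * sqrt(3)/77 +24/77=0.58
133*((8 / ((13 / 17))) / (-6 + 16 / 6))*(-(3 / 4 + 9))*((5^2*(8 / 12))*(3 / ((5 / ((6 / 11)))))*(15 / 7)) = 523260 / 11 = 47569.09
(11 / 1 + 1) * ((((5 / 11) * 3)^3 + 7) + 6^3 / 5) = 4211472 / 6655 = 632.83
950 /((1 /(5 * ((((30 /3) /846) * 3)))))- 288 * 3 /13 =186926 /1833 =101.98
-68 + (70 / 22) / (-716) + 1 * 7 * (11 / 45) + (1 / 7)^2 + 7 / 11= -1139882587 / 17366580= -65.64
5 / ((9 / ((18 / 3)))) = 10 / 3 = 3.33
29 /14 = 2.07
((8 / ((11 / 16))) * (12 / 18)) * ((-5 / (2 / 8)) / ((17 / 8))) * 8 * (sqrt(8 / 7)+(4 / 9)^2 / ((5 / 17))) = -1016.71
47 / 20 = 2.35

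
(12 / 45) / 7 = 4 / 105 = 0.04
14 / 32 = 7 / 16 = 0.44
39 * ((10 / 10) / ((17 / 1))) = 39 / 17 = 2.29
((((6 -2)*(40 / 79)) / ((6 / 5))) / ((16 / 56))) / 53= 1400 / 12561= 0.11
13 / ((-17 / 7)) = -91 / 17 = -5.35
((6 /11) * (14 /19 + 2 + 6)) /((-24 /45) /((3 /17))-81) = -44820 /790229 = -0.06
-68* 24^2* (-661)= 25890048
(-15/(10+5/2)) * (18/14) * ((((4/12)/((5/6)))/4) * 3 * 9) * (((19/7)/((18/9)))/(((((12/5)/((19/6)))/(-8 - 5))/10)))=969.73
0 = 0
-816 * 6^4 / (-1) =1057536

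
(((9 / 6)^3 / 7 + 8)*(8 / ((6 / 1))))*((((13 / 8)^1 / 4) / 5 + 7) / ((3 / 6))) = 107635 / 672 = 160.17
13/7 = 1.86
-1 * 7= -7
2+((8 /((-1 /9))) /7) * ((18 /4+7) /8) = -179 /14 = -12.79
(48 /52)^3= 1728 /2197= 0.79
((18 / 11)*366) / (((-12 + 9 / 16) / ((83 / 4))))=-11952 / 11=-1086.55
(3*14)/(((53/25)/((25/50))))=525/53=9.91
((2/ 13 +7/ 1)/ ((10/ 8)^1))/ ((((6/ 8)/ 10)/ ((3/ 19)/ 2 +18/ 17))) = 364560/ 4199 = 86.82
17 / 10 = 1.70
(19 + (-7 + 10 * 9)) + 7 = 109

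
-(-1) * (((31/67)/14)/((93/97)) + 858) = 2414509/2814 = 858.03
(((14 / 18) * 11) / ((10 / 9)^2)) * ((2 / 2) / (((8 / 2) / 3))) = 2079 / 400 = 5.20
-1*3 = -3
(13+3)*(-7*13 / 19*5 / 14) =-520 / 19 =-27.37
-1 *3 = -3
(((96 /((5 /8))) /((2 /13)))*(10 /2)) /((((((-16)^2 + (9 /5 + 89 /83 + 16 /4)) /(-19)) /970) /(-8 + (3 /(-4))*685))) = 1660080775600 /9091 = 182607059.25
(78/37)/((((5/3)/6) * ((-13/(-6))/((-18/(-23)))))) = 11664/4255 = 2.74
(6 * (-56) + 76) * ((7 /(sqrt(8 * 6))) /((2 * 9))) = -455 * sqrt(3) /54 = -14.59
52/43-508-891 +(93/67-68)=-4218944/2881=-1464.40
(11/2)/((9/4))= 22/9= 2.44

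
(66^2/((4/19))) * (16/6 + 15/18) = 144837/2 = 72418.50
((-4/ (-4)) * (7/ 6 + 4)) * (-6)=-31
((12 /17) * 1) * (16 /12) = 16 /17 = 0.94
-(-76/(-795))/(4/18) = -114/265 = -0.43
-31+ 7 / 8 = -241 / 8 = -30.12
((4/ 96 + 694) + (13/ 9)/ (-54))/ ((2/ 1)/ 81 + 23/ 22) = 648.52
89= 89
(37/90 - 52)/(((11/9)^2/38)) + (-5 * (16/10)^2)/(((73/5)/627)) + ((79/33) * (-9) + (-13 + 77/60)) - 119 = -1067527987/529980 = -2014.28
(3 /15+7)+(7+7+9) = 151 /5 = 30.20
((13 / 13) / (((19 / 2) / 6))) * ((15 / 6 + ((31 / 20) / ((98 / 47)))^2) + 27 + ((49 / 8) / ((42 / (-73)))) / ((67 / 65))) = 15230538349 / 1222589200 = 12.46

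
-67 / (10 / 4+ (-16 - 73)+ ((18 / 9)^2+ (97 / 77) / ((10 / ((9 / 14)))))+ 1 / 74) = 26723620 / 32868259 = 0.81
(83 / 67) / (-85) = -83 / 5695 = -0.01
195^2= 38025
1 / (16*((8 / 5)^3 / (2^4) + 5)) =125 / 10512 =0.01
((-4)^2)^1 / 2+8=16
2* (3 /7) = 6 /7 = 0.86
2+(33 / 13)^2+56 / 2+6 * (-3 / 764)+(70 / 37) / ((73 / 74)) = 180676961 / 4712734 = 38.34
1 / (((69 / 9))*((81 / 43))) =43 / 621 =0.07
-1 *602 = -602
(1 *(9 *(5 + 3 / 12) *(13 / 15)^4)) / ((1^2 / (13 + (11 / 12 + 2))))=38186057 / 90000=424.29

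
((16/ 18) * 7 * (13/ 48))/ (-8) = -91/ 432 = -0.21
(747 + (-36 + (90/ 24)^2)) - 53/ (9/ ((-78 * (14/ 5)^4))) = 868747843/ 30000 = 28958.26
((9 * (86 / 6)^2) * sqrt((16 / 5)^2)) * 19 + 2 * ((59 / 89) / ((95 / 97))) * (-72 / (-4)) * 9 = 952358588 / 8455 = 112638.51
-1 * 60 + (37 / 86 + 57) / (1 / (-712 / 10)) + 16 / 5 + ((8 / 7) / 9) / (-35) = -4145.84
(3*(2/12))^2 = 1/4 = 0.25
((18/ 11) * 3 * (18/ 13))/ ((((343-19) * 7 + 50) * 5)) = 486/ 828685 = 0.00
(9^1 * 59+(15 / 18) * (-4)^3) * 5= 7165 / 3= 2388.33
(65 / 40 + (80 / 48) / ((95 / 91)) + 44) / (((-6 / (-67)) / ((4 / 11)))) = 1442711 / 7524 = 191.75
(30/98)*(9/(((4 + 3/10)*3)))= 450/2107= 0.21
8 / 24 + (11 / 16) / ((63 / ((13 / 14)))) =4847 / 14112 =0.34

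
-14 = -14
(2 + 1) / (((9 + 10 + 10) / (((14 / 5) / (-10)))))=-21 / 725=-0.03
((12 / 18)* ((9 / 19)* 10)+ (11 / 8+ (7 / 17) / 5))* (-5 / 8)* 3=-178887 / 20672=-8.65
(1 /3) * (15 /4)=5 /4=1.25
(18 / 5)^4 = 104976 / 625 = 167.96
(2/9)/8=0.03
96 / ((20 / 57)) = 1368 / 5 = 273.60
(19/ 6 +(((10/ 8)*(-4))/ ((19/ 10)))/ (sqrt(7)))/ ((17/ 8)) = 76/ 51 - 400*sqrt(7)/ 2261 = 1.02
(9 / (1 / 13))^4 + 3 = 187388724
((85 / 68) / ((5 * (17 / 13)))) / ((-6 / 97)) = -1261 / 408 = -3.09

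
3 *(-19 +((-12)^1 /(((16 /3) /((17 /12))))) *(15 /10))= -2283 /32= -71.34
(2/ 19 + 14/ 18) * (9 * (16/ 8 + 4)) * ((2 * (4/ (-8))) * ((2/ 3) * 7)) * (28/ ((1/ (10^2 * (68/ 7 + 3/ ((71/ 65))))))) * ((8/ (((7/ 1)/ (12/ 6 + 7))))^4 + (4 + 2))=-40230991986345600/ 462707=-86947013955.58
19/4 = 4.75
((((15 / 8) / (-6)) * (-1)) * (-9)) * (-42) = 945 / 8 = 118.12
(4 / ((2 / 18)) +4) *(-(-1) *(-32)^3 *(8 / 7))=-10485760 / 7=-1497965.71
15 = 15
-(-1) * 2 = 2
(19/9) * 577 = 10963/9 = 1218.11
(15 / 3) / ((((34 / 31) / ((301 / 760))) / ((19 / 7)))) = 1333 / 272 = 4.90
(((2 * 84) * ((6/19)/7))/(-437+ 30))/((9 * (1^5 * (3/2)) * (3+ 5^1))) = -4/23199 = -0.00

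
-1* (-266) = 266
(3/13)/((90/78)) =1/5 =0.20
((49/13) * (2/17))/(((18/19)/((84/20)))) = 6517/3315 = 1.97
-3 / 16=-0.19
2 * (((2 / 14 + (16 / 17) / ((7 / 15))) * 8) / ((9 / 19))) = 78128 / 1071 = 72.95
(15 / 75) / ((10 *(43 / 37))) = 37 / 2150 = 0.02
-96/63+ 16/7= 16/21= 0.76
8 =8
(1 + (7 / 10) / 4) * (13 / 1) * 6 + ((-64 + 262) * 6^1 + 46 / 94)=1203331 / 940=1280.14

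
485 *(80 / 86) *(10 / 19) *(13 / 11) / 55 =504400 / 98857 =5.10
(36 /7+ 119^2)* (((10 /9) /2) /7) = 495815 /441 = 1124.30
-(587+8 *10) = -667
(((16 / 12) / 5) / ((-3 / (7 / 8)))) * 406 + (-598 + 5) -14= -28736 / 45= -638.58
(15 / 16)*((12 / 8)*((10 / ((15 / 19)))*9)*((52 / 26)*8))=2565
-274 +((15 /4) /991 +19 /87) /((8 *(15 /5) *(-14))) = -31750004173 /115875648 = -274.00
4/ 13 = 0.31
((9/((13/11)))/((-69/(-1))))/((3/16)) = 176/299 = 0.59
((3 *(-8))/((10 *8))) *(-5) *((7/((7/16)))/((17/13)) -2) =261/17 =15.35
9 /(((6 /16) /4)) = 96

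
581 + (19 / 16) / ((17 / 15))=158317 / 272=582.05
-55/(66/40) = -100/3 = -33.33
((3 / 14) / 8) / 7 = 3 / 784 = 0.00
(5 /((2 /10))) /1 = 25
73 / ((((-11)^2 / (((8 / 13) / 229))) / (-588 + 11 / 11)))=-342808 / 360217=-0.95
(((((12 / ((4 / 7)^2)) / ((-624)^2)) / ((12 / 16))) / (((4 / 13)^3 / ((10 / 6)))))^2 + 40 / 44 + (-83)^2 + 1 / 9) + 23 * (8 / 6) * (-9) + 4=14245843991702699 / 2152583921664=6618.02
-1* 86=-86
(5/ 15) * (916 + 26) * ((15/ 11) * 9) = 42390/ 11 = 3853.64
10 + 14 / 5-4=44 / 5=8.80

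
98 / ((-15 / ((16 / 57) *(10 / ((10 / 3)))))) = -1568 / 285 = -5.50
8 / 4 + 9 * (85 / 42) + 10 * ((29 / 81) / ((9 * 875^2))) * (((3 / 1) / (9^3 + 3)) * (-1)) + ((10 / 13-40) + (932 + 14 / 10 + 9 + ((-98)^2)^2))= 92237739.38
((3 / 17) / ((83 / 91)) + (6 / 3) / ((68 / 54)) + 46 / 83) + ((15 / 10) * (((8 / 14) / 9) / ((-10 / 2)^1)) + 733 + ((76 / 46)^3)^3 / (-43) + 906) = 18808879011753167576987 / 11474540220039182895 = 1639.18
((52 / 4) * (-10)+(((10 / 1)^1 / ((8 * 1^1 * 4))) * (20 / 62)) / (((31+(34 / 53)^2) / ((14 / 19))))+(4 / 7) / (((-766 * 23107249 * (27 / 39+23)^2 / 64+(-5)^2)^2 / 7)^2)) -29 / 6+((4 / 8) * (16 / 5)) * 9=-27112538991837667405064228719941220067584834196644151839487619733 / 225129294371072974549301331807194477468117496729062205318169380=-120.43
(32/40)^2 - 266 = -265.36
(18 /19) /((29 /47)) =846 /551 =1.54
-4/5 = -0.80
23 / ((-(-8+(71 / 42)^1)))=966 / 265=3.65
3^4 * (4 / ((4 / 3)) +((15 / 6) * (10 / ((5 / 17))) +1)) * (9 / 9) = 7209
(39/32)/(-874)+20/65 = 111365/363584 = 0.31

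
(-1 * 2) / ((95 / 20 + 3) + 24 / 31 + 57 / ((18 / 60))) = -248 / 24617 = -0.01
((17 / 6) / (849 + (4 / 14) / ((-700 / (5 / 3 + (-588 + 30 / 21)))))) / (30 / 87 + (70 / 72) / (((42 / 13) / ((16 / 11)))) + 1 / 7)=8788920525 / 2437782128069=0.00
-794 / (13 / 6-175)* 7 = 32.16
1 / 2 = 0.50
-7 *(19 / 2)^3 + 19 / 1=-47861 / 8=-5982.62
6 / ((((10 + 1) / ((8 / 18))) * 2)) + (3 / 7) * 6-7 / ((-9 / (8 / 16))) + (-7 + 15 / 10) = -1676 / 693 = -2.42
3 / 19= 0.16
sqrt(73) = 8.54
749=749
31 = 31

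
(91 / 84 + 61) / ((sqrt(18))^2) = 745 / 216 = 3.45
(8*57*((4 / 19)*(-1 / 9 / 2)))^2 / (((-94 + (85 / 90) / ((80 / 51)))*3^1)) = -40960 / 403479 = -0.10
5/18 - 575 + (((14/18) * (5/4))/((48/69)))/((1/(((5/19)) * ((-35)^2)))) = -151015/1216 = -124.19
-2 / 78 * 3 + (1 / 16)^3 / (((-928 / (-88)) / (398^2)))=5544159 / 1544192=3.59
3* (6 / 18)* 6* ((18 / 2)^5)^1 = 354294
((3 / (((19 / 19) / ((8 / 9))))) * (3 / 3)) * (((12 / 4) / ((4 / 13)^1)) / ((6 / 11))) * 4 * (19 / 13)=836 / 3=278.67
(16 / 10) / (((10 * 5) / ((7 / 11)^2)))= 196 / 15125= 0.01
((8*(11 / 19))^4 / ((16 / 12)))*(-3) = -134931456 / 130321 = -1035.38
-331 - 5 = -336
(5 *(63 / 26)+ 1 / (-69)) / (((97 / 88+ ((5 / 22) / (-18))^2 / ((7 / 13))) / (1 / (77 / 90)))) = 4642252560 / 361880597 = 12.83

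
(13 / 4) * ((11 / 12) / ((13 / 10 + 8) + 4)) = 715 / 3192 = 0.22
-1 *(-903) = 903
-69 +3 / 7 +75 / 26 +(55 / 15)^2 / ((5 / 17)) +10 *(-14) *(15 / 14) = -1392101 / 8190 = -169.98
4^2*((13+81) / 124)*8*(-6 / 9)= -6016 / 93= -64.69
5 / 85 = 1 / 17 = 0.06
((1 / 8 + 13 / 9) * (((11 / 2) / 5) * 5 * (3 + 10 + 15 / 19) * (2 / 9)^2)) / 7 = 162833 / 193914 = 0.84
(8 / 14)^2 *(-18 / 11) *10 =-2880 / 539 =-5.34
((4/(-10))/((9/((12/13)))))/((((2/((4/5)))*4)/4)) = -16/975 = -0.02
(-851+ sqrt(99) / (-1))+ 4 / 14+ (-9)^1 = -6018 / 7 - 3 * sqrt(11) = -869.66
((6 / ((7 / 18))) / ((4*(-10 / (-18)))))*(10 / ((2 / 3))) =729 / 7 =104.14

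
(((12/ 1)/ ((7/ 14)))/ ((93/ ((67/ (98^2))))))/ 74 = 67/ 2753947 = 0.00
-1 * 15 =-15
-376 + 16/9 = -3368/9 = -374.22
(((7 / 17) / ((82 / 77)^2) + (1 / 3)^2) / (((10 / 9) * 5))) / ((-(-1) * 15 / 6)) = 97567 / 2857700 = 0.03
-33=-33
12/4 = 3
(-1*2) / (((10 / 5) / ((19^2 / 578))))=-361 / 578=-0.62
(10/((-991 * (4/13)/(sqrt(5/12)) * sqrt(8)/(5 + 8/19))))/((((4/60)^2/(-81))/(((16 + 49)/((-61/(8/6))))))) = -881229375 * sqrt(30)/4594276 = -1050.59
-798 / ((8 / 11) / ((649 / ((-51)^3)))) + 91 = 17044475 / 176868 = 96.37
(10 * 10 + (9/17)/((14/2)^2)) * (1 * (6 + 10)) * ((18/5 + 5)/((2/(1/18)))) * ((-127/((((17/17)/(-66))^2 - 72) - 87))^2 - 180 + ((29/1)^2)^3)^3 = 332881874080582696148686850298546972568612835018734631102661064110956/4137745026444824202754627359792684164565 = 80450069289696382131628990000.00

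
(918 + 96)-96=918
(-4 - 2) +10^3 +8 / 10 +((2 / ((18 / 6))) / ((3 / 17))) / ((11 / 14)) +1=495301 / 495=1000.61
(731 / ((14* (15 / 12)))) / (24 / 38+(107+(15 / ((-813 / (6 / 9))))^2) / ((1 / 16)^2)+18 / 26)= 238685159466 / 156527783423165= 0.00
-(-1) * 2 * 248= 496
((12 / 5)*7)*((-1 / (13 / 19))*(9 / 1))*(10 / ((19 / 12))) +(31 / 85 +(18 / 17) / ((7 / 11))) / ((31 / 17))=-19670549 / 14105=-1394.58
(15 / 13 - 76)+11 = -830 / 13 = -63.85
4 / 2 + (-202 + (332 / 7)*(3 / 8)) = -2551 / 14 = -182.21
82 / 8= 41 / 4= 10.25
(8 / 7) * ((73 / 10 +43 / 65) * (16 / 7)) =13248 / 637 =20.80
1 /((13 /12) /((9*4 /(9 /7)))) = 336 /13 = 25.85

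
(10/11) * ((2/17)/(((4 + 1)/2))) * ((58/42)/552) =29/270963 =0.00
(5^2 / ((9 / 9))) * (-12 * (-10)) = 3000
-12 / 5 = -2.40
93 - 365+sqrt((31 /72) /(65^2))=-272+sqrt(62) /780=-271.99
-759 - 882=-1641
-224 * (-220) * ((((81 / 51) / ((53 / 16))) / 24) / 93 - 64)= -88091843840 / 27931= -3153909.41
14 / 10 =7 / 5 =1.40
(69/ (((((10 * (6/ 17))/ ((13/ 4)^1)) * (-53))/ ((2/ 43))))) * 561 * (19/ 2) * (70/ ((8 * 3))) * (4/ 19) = -6653647/ 36464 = -182.47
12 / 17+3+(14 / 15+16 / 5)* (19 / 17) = 2123 / 255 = 8.33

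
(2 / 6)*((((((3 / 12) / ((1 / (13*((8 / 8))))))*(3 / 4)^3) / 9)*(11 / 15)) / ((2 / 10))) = 143 / 768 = 0.19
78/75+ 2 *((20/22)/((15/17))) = 2558/825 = 3.10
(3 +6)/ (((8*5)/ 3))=27/ 40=0.68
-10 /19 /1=-10 /19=-0.53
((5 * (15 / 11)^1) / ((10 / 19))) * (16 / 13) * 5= 11400 / 143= 79.72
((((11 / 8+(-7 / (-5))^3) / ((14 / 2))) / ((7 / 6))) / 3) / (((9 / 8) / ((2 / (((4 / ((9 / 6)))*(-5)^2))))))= 1373 / 306250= 0.00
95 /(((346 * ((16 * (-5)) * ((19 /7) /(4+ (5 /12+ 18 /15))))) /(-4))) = 2359 /83040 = 0.03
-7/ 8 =-0.88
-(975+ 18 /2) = -984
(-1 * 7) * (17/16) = -119/16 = -7.44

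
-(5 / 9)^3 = -125 / 729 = -0.17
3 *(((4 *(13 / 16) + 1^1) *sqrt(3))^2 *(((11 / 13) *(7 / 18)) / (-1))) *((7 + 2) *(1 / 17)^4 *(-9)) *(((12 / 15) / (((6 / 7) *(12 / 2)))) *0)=0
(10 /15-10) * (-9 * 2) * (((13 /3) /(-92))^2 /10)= 1183 /31740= 0.04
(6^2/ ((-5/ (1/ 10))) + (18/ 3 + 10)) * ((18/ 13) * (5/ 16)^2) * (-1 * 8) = -1719/ 104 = -16.53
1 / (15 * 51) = 0.00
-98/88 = -49/44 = -1.11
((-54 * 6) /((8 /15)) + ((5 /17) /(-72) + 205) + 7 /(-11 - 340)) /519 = -19214887 /24774984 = -0.78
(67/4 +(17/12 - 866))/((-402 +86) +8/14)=35609/13248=2.69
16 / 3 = 5.33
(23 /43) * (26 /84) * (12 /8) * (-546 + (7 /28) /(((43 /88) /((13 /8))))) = -28036931 /207088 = -135.39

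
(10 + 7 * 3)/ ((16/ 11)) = 341/ 16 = 21.31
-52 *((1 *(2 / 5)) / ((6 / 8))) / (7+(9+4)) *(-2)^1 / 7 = 208 / 525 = 0.40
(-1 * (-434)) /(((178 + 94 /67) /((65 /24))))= 189007 /28848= 6.55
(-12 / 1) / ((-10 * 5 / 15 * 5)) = 18 / 25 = 0.72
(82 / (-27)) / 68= -41 / 918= -0.04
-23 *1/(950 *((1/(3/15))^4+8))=-23/601350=-0.00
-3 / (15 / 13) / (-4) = 13 / 20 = 0.65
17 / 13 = 1.31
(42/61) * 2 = 84/61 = 1.38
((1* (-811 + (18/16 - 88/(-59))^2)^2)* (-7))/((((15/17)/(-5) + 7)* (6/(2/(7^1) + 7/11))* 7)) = -12913151350081648269/886638743158784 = -14564.16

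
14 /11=1.27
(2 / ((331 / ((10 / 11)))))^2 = 400 / 13256881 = 0.00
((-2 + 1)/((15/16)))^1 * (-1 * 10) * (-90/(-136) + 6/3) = 1448/51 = 28.39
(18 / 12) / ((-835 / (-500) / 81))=12150 / 167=72.75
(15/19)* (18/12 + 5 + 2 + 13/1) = 645/38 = 16.97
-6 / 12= -1 / 2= -0.50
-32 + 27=-5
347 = 347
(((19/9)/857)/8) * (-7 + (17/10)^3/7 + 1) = -704653/431928000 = -0.00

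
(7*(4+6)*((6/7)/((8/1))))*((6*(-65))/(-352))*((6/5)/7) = 1755/1232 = 1.42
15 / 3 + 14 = 19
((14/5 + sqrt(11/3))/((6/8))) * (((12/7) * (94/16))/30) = 47 * sqrt(33)/315 + 94/75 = 2.11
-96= -96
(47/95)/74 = 0.01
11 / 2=5.50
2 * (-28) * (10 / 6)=-280 / 3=-93.33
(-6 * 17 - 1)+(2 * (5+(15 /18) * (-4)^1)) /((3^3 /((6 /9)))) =-25009 /243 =-102.92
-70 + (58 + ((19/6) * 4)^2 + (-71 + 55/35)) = 4978/63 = 79.02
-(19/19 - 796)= 795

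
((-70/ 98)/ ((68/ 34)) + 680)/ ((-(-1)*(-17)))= -9515/ 238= -39.98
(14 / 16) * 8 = 7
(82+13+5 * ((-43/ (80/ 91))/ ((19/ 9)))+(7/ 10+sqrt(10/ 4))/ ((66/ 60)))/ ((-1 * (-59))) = -67579/ 197296+5 * sqrt(10)/ 649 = -0.32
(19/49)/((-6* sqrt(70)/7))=-0.05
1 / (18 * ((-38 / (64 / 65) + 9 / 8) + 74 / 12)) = -16 / 9015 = -0.00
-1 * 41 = -41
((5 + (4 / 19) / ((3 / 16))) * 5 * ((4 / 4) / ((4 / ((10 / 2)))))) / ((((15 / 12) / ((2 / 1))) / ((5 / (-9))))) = -17450 / 513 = -34.02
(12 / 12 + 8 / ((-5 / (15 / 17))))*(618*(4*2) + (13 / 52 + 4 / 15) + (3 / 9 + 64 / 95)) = -773829 / 380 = -2036.39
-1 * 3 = -3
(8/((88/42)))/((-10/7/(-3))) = 441/55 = 8.02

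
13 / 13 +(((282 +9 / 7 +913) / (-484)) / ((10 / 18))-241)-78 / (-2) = -205.45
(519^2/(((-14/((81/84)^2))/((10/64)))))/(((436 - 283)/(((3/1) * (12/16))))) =-981820845/23883776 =-41.11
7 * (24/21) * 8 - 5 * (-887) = 4499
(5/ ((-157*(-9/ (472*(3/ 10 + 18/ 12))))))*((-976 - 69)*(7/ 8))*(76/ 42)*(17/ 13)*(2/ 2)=-39829130/ 6123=-6504.84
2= 2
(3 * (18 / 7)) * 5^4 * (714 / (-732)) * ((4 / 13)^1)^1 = -1147500 / 793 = -1447.04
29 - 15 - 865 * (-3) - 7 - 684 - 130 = 1788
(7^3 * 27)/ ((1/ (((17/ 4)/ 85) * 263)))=2435643/ 20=121782.15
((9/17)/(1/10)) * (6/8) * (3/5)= 81/34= 2.38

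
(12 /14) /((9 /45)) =30 /7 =4.29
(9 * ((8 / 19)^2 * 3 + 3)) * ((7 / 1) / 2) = 80325 / 722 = 111.25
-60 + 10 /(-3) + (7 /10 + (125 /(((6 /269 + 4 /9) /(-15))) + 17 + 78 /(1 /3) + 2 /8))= -25957429 /6780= -3828.53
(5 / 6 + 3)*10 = 38.33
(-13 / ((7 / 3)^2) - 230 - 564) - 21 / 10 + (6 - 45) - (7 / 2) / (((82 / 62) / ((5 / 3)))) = -25370606 / 30135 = -841.90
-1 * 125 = -125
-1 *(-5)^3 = 125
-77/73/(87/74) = -5698/6351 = -0.90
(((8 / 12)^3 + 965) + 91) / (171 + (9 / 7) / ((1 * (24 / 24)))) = 99820 / 16281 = 6.13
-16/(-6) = 8/3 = 2.67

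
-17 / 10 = -1.70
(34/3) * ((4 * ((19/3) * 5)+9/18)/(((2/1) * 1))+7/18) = 39151/54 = 725.02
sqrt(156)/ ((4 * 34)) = sqrt(39)/ 68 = 0.09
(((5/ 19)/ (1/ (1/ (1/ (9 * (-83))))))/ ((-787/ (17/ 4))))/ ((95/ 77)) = 977823/ 1136428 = 0.86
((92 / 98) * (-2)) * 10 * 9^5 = -54325080 / 49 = -1108675.10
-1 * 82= -82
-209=-209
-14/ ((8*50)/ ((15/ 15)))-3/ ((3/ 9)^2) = -5407/ 200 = -27.04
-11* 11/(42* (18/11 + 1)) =-1331/1218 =-1.09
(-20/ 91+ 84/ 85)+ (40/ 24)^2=246871/ 69615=3.55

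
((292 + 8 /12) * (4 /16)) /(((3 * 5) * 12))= 439 /1080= 0.41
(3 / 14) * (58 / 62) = 87 / 434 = 0.20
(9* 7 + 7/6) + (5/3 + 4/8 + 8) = 223/3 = 74.33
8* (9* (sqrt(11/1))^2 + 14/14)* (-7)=-5600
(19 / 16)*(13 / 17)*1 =247 / 272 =0.91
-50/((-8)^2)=-25/32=-0.78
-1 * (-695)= 695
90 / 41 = 2.20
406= 406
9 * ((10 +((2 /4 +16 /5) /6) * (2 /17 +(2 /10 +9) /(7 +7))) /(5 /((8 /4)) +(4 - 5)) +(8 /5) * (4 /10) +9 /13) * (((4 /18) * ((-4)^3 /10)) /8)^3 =-1482298112 /3524259375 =-0.42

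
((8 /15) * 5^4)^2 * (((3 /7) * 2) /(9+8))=2000000 /357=5602.24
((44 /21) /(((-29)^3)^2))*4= 176 /12491289741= 0.00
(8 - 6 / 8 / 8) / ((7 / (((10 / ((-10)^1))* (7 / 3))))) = -2.64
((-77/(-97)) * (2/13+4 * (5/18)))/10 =5698/56745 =0.10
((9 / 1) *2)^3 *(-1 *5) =-29160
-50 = -50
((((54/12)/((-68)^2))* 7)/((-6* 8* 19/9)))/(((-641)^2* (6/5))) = -315/2310295112704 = -0.00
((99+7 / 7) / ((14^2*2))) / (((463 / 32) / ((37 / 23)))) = 14800 / 521801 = 0.03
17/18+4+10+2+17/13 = 4271/234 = 18.25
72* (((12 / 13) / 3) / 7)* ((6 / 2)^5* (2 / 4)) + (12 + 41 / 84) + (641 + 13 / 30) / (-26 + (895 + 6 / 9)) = 5666049023 / 14245140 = 397.75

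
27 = 27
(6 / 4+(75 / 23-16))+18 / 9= -425 / 46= -9.24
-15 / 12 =-5 / 4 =-1.25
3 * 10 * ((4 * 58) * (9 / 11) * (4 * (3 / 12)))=62640 / 11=5694.55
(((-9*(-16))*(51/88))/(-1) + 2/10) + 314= 12691/55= 230.75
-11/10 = -1.10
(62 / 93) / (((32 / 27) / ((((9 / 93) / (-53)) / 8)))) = -27 / 210304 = -0.00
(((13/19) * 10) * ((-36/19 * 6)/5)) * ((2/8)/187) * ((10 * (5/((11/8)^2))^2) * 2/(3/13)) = -12460032000/988369987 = -12.61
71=71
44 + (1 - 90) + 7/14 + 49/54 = -43.59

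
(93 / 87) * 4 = 124 / 29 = 4.28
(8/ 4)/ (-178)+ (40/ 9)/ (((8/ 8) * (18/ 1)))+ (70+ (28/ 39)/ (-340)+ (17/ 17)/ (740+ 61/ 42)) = 17422999231774/ 248067493245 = 70.23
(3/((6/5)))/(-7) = -5/14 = -0.36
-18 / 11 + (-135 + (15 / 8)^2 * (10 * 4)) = 3.99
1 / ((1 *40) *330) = 1 / 13200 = 0.00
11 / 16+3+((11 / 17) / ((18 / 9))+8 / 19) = 4.43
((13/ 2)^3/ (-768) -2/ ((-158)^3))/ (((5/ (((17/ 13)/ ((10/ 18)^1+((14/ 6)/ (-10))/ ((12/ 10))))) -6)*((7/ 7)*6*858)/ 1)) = 18414487499/ 1224600202315776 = 0.00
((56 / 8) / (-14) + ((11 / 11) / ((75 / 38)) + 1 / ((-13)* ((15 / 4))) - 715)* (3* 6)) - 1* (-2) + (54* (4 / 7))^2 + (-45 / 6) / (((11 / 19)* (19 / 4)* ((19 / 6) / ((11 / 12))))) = -7206353397 / 605150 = -11908.38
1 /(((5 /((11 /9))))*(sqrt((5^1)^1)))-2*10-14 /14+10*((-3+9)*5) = 279.11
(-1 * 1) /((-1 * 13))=0.08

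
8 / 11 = 0.73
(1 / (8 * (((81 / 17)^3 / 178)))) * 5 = 2186285 / 2125764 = 1.03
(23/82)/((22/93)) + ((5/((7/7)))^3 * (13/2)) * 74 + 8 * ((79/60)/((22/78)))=542675051/9020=60163.53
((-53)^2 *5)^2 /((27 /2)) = 394524050 /27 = 14612001.85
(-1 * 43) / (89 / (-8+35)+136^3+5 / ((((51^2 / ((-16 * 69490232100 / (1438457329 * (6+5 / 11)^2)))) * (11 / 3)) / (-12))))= -56581608275000667 / 3309970677653430975947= -0.00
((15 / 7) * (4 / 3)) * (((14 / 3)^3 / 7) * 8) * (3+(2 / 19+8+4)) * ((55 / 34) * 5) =353584000 / 8721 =40543.97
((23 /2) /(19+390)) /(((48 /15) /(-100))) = -2875 /3272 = -0.88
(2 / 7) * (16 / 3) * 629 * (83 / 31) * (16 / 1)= 26729984 / 651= 41059.88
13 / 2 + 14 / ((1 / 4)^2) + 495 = 1451 / 2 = 725.50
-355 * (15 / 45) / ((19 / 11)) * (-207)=269445 / 19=14181.32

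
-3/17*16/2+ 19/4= 227/68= 3.34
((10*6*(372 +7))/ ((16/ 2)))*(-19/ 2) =-108015/ 4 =-27003.75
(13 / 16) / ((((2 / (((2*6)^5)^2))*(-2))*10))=-6288482304 / 5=-1257696460.80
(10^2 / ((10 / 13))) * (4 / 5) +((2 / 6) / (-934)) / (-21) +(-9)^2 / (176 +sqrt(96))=2965799098 / 28391265 - 81 * sqrt(6) / 7720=104.44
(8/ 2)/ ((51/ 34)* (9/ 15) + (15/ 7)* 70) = 40/ 1509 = 0.03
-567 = -567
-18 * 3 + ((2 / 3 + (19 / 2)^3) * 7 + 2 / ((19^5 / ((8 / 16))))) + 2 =353841975421 / 59426376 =5954.29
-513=-513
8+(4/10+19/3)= 221/15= 14.73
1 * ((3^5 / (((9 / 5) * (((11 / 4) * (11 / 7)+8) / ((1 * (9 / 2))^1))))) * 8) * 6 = 54432 / 23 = 2366.61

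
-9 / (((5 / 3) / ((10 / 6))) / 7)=-63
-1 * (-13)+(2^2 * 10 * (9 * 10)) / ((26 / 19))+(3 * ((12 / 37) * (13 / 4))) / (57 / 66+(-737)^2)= 15195918938723 / 5747823497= 2643.77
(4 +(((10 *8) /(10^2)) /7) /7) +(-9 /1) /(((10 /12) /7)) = -17538 /245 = -71.58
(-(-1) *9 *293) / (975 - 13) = 2637 / 962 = 2.74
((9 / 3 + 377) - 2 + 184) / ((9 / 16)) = 8992 / 9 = 999.11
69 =69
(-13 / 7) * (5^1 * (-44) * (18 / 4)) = 12870 / 7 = 1838.57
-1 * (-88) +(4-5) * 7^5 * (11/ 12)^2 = -2020975/ 144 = -14034.55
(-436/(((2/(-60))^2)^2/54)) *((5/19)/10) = -9535320000/19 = -501858947.37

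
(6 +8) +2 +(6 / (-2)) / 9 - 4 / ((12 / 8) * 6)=137 / 9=15.22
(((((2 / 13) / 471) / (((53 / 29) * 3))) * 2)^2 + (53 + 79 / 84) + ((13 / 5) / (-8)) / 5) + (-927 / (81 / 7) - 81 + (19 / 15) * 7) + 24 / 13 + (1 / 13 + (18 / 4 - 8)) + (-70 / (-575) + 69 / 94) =-142136889131915199049 / 1434420545685636600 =-99.09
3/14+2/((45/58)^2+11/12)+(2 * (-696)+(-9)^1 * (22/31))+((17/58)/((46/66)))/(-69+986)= -202958447510184/145296679367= -1396.86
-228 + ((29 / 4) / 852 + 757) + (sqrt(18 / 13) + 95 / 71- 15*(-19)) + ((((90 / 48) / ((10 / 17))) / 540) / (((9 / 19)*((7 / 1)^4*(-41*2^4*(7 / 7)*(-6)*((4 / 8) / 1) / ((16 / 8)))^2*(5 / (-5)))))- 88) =728.52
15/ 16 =0.94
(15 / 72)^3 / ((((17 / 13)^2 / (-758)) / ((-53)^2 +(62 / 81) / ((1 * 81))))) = -147556778682625 / 13106043648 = -11258.68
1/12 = 0.08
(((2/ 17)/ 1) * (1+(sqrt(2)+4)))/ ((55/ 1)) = 2 * sqrt(2)/ 935+2/ 187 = 0.01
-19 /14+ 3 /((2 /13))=127 /7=18.14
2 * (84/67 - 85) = -11222/67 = -167.49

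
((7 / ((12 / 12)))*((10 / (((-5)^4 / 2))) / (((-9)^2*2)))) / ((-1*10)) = -7 / 50625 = -0.00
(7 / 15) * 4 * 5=28 / 3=9.33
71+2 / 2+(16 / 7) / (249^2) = 31248520 / 434007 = 72.00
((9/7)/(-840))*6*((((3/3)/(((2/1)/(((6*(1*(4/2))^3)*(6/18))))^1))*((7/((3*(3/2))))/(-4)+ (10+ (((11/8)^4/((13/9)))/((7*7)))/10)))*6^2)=-20322921609/799052800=-25.43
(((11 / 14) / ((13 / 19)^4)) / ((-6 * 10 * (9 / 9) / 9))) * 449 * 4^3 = -15447730056 / 999635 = -15453.37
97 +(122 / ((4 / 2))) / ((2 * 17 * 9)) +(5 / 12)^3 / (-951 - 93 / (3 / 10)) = 3600566483 / 37043136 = 97.20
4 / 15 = 0.27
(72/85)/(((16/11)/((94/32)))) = 4653/2720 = 1.71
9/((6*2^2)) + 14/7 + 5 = 59/8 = 7.38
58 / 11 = 5.27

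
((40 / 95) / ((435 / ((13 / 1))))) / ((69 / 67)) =6968 / 570285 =0.01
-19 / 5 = -3.80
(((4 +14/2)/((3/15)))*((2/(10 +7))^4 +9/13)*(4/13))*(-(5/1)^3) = -20677167500/14115049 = -1464.90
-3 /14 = -0.21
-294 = -294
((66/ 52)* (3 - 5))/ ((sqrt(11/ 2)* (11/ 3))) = -9* sqrt(22)/ 143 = -0.30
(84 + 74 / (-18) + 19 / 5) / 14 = 5.98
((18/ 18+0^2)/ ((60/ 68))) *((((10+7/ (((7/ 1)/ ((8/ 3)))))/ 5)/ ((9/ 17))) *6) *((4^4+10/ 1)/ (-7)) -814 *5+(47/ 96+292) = -108302449/ 21600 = -5014.00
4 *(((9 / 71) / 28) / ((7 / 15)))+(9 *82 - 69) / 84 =111371 / 13916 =8.00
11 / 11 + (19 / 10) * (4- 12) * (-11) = 841 / 5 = 168.20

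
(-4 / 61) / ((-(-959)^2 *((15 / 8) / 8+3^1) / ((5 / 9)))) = 1280 / 104515307883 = 0.00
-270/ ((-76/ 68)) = 241.58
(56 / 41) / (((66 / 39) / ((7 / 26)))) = 98 / 451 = 0.22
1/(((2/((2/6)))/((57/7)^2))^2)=1172889/9604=122.13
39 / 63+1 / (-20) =239 / 420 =0.57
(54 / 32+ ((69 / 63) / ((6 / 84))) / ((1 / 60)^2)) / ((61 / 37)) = 32679399 / 976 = 33482.99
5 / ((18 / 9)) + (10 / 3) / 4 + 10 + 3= 49 / 3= 16.33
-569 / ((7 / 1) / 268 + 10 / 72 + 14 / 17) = -11665638 / 20267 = -575.60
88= 88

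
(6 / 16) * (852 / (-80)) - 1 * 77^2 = -949279 / 160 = -5932.99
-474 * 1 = -474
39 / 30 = 13 / 10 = 1.30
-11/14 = -0.79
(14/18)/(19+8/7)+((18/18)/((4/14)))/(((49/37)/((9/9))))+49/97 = 5491517/1723302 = 3.19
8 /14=4 /7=0.57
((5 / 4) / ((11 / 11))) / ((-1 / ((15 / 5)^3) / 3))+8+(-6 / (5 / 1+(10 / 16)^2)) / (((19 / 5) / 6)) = -166073 / 1748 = -95.01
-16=-16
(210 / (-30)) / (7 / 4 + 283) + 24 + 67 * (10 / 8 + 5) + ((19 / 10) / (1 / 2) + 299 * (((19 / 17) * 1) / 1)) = 17784389 / 22780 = 780.70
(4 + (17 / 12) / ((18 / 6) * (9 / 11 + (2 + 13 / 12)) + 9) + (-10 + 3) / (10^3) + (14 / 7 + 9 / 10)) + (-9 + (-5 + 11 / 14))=-119623517 / 19131000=-6.25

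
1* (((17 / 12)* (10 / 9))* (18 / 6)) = 85 / 18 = 4.72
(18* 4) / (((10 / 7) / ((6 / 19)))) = 1512 / 95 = 15.92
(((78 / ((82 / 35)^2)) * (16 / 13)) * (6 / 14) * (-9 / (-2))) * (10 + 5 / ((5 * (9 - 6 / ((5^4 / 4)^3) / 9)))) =3779077075861500 / 11080810331707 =341.05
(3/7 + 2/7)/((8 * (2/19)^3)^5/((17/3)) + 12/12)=0.71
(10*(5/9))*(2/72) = 25/162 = 0.15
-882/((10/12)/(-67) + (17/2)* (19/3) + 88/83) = -2452401/152597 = -16.07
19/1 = 19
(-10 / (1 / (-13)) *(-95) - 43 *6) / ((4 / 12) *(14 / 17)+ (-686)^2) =-0.03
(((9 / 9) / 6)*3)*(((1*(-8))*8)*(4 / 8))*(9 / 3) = -48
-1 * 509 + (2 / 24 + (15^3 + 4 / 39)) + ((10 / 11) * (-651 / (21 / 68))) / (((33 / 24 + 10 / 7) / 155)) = -27771821525 / 269412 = -103083.09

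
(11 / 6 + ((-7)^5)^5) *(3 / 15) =-8046411717983789404831 / 30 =-268213723932792980161.03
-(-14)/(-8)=-7/4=-1.75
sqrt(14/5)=sqrt(70)/5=1.67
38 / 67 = 0.57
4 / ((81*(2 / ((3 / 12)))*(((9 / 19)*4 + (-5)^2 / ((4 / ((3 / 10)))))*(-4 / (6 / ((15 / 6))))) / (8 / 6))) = -304 / 232065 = -0.00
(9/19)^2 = 81/361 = 0.22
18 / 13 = 1.38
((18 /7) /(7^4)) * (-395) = -7110 /16807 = -0.42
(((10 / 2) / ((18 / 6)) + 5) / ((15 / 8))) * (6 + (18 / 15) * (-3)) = 128 / 15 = 8.53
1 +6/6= 2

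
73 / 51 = 1.43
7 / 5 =1.40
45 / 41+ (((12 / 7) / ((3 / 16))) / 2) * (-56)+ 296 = 1685 / 41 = 41.10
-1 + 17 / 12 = 5 / 12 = 0.42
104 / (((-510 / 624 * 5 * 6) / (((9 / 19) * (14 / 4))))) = -56784 / 8075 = -7.03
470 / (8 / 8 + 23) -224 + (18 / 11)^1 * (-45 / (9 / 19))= -359.87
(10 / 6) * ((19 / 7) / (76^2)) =0.00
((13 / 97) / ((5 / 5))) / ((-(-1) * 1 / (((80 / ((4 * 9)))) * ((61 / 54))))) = 7930 / 23571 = 0.34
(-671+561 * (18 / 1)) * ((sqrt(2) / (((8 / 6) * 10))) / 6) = 9427 * sqrt(2) / 80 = 166.65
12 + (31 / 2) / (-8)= 161 / 16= 10.06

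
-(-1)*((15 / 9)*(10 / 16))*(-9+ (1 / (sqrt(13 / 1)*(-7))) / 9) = -75 / 8 - 25*sqrt(13) / 19656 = -9.38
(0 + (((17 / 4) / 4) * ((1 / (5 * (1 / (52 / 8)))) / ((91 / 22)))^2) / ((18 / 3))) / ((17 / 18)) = 363 / 19600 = 0.02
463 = 463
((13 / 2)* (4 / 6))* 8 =104 / 3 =34.67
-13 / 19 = -0.68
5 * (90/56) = 225/28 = 8.04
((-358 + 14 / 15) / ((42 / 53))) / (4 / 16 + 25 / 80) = -2270944 / 2835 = -801.04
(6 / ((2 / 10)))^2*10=9000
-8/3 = -2.67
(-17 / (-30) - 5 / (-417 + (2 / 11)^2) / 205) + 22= 1400427551 / 62057190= 22.57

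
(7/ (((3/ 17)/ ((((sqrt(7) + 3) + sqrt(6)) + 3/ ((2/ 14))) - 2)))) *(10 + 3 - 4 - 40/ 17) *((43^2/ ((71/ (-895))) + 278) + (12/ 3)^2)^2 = 2111886081513551 *sqrt(6)/ 15123 + 2111886081513551 *sqrt(7)/ 15123 + 46461493793298122/ 15123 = 3783777190826.93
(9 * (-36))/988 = -81/247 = -0.33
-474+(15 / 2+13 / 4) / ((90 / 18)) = -9437 / 20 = -471.85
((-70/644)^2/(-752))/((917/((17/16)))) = -425/23346555904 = -0.00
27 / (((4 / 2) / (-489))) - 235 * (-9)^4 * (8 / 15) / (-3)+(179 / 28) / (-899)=6733572751 / 25172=267502.49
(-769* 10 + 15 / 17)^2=17086411225 / 289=59122530.19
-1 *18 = -18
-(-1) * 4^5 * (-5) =-5120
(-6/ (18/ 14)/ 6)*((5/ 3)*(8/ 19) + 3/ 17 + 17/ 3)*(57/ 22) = -7399/ 561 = -13.19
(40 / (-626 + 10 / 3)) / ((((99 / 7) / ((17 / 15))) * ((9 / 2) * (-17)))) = 28 / 416097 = 0.00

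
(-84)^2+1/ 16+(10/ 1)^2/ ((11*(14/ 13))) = 8703469/ 1232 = 7064.50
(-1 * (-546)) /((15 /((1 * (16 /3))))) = 2912 /15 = 194.13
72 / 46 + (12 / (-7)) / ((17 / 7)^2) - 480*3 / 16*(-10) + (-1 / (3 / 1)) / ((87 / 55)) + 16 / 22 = 17209363913 / 19083537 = 901.79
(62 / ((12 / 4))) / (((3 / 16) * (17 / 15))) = 4960 / 51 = 97.25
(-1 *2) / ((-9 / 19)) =4.22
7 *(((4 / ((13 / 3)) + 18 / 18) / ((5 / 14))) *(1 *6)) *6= 17640 / 13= 1356.92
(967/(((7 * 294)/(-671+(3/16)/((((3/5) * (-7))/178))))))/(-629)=36766307/72490992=0.51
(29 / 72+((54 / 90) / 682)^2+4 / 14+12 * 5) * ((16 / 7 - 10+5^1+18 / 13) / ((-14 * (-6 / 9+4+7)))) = 88917174809 / 159405682800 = 0.56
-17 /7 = -2.43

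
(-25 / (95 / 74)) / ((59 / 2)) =-740 / 1121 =-0.66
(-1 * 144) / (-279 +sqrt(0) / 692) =0.52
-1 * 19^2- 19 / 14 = -5073 / 14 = -362.36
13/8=1.62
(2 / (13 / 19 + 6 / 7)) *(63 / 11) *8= 134064 / 2255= 59.45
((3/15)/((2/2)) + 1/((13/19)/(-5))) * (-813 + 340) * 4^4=55942656/65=860656.25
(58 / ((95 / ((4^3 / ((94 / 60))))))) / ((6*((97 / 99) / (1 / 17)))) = 0.25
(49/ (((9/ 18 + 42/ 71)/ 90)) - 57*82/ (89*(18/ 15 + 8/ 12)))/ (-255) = -51655773/ 3283210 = -15.73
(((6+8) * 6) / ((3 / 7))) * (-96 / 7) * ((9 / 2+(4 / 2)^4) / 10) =-27552 / 5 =-5510.40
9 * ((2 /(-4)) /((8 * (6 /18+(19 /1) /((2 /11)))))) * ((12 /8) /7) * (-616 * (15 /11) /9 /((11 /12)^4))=1399680 /9209189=0.15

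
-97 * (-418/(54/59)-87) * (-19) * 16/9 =-432883840/243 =-1781414.98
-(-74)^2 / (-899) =5476 / 899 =6.09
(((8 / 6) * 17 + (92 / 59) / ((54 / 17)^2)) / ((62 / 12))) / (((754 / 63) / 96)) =7581728 / 213993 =35.43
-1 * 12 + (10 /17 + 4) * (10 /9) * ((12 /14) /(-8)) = -1493 /119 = -12.55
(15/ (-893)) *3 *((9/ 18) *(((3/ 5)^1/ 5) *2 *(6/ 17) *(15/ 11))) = -486/ 166991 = -0.00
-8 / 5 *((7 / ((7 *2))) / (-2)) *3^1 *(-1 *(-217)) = 1302 / 5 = 260.40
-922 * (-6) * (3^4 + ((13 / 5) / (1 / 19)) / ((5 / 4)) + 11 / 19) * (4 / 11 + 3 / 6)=159105852 / 275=578566.73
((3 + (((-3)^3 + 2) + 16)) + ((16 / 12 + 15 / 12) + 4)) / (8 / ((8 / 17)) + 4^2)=7 / 396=0.02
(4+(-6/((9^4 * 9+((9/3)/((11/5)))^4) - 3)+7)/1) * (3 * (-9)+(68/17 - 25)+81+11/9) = 976348334500/2593629333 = 376.44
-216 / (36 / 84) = -504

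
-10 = -10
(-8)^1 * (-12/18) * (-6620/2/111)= -52960/333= -159.04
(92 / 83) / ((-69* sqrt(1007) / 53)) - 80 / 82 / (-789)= 40 / 32349 - 4* sqrt(1007) / 4731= -0.03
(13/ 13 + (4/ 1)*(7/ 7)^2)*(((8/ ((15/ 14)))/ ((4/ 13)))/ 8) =91/ 6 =15.17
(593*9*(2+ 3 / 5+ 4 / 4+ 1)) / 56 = 122751 / 280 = 438.40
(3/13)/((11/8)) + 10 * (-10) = -14276/143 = -99.83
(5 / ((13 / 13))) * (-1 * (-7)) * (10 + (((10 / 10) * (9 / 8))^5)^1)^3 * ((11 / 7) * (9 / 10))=5726053678761750411 / 70368744177664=81372.12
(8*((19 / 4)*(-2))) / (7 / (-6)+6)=-15.72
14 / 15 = 0.93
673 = 673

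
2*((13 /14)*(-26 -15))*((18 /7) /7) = -9594 /343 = -27.97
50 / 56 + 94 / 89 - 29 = -67411 / 2492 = -27.05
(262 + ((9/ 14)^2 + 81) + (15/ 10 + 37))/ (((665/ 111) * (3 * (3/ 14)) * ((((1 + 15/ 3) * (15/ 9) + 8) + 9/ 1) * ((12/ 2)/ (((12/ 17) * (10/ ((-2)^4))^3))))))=69240875/ 656377344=0.11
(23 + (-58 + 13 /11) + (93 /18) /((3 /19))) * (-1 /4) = 217 /792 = 0.27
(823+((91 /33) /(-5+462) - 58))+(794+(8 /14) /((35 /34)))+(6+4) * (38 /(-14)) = 5662048016 /3694845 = 1532.42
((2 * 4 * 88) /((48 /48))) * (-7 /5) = -4928 /5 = -985.60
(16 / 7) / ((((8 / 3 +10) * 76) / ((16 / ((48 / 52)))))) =104 / 2527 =0.04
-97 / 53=-1.83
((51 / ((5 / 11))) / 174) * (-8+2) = -561 / 145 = -3.87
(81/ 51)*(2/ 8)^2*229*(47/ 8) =290601/ 2176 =133.55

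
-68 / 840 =-17 / 210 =-0.08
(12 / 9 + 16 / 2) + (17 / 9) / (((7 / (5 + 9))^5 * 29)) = 2980 / 261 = 11.42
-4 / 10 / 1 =-2 / 5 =-0.40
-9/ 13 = -0.69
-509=-509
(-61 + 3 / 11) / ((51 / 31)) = -20708 / 561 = -36.91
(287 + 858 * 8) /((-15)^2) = 7151 /225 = 31.78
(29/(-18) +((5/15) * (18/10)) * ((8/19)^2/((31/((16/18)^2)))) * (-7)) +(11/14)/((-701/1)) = -12092849369/7413421995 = -1.63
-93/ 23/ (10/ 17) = -1581/ 230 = -6.87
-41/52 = -0.79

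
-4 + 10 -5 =1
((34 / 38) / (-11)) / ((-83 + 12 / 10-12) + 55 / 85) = 1445 / 1654862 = 0.00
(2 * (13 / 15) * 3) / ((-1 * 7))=-26 / 35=-0.74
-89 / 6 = -14.83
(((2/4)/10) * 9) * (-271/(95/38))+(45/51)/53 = -2196789/45050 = -48.76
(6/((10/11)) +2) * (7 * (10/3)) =602/3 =200.67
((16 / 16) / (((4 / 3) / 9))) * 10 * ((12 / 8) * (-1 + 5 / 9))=-45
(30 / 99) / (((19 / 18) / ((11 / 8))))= 15 / 38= 0.39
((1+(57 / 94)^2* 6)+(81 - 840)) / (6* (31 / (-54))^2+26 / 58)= -23530616559 / 75519083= -311.59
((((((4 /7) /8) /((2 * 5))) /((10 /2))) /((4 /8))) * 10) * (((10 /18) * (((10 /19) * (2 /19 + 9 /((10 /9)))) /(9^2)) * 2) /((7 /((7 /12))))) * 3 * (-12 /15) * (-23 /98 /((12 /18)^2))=35857 /200593260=0.00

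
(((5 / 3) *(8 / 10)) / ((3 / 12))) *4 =21.33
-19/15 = -1.27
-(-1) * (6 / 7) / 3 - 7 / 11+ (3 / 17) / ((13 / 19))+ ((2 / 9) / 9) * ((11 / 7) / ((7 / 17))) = 14468 / 9648639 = 0.00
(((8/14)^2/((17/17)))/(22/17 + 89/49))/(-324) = -0.00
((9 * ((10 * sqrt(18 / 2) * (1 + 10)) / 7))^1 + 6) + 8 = 3068 / 7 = 438.29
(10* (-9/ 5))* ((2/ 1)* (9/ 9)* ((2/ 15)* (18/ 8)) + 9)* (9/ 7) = -7776/ 35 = -222.17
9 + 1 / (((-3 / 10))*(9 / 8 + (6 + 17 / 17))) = 335 / 39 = 8.59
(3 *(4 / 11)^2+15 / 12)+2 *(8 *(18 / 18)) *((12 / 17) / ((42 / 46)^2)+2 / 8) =23216071 / 1209516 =19.19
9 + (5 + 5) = 19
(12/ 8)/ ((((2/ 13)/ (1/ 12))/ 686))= 4459/ 8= 557.38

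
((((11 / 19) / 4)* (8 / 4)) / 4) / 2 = 11 / 304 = 0.04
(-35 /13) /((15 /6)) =-1.08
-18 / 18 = -1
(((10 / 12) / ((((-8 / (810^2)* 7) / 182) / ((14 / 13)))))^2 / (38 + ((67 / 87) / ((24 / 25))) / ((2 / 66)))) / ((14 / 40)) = 7282070302500000 / 44873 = 162281779745.06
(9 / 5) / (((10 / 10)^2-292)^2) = 1 / 47045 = 0.00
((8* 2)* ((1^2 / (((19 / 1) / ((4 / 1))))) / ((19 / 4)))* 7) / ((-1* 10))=-896 / 1805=-0.50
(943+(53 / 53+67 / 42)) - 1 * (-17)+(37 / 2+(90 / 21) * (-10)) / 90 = 1212529 / 1260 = 962.32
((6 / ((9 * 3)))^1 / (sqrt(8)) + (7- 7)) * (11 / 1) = 11 * sqrt(2) / 18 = 0.86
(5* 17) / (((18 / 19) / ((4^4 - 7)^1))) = 134045 / 6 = 22340.83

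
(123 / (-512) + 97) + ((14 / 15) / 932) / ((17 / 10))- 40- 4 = 320999063 / 6084096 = 52.76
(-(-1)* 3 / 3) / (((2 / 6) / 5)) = 15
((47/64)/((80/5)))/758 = 0.00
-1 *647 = -647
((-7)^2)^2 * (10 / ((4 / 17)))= 204085 / 2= 102042.50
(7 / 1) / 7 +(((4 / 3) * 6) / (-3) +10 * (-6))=-185 / 3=-61.67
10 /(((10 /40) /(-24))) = -960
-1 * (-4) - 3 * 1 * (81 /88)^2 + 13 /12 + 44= 1081255 /23232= 46.54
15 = 15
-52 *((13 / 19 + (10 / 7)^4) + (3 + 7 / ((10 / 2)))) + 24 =-104229236 / 228095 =-456.96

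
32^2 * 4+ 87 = 4183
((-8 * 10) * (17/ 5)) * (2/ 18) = -30.22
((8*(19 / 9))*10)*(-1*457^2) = -317450480 / 9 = -35272275.56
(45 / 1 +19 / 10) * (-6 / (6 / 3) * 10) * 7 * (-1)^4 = -9849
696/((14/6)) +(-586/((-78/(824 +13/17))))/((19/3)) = 37524583/29393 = 1276.65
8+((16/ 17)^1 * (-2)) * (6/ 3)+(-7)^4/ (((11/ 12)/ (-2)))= -978816/ 187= -5234.31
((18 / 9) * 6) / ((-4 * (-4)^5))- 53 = -53.00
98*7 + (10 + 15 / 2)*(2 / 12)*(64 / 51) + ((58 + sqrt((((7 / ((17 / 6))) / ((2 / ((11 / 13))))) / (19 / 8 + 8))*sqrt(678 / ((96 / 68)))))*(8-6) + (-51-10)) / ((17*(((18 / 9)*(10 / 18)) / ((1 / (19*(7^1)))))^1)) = 18*113^(1 / 4)*17^(3 / 4)*sqrt(249249) / 207367615 + 28068679 / 40698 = 689.68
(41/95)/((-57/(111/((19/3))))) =-4551/34295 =-0.13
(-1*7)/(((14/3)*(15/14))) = -7/5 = -1.40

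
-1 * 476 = -476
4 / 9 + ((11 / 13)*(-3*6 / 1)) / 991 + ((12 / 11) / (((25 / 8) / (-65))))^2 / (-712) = -9179545786 / 31215831075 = -0.29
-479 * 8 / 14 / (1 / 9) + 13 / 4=-68885 / 28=-2460.18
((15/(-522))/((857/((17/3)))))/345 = -17/30867426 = -0.00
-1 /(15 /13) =-13 /15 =-0.87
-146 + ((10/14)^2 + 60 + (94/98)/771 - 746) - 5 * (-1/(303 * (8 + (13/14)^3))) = -76617200285534/92144832171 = -831.49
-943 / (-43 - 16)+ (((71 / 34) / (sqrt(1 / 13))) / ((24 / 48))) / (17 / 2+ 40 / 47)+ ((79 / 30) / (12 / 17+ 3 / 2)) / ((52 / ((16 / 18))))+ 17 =6674 *sqrt(13) / 14943+ 256300724 / 7765875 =34.61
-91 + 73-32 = -50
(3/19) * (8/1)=1.26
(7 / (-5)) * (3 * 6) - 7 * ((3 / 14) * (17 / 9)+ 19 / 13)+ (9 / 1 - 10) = -15313 / 390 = -39.26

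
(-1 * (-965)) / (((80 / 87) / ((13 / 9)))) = 72761 / 48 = 1515.85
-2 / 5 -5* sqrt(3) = -9.06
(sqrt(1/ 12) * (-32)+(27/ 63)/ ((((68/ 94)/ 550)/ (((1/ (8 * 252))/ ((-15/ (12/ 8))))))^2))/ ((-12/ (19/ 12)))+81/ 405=1577987247121/ 7893110292480+19 * sqrt(3)/ 27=1.42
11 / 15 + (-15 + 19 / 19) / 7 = -19 / 15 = -1.27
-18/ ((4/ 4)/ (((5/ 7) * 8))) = -720/ 7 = -102.86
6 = 6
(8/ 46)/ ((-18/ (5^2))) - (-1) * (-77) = -15989/ 207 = -77.24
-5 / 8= -0.62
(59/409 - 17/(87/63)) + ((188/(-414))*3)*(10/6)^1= -35445184/2455227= -14.44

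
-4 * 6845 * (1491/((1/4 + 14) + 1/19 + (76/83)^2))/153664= -190837114635/10876281668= -17.55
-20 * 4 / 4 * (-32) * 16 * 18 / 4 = 46080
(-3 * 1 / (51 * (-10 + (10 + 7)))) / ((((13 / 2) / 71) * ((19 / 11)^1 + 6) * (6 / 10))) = -1562 / 78897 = -0.02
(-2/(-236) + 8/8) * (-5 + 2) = -357/118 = -3.03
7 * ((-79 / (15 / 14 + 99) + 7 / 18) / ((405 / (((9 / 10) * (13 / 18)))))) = -306397 / 68088600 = -0.00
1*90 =90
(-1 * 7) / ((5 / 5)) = -7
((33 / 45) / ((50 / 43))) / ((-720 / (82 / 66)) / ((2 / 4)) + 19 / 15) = -19393 / 35601050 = -0.00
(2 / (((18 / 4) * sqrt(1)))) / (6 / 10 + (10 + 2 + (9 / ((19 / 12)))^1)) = 380 / 15633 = 0.02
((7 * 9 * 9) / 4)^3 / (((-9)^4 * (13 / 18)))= 250047 / 416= 601.07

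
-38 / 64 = -19 / 32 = -0.59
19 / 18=1.06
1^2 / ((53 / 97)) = 97 / 53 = 1.83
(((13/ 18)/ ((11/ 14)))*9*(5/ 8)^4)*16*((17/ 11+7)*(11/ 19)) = 99.92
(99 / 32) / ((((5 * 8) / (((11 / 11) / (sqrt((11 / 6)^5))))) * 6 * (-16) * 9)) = -3 * sqrt(66) / 1239040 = -0.00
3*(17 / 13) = 51 / 13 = 3.92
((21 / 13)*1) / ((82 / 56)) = 588 / 533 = 1.10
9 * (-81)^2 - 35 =59014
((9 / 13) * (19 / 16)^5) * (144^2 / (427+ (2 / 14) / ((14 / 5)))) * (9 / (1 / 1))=796038591411 / 1114241024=714.42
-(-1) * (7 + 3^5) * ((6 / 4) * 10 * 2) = 7500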